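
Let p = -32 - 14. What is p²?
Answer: 2116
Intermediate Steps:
p = -46
p² = (-46)² = 2116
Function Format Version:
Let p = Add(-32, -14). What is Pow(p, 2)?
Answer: 2116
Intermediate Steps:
p = -46
Pow(p, 2) = Pow(-46, 2) = 2116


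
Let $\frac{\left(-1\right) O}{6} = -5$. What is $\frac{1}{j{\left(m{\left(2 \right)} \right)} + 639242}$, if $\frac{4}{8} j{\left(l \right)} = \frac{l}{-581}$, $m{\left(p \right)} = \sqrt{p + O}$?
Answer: $\frac{107891584381}{68968832182879138} + \frac{1162 \sqrt{2}}{34484416091439569} \approx 1.5644 \cdot 10^{-6}$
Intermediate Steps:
$O = 30$ ($O = \left(-6\right) \left(-5\right) = 30$)
$m{\left(p \right)} = \sqrt{30 + p}$ ($m{\left(p \right)} = \sqrt{p + 30} = \sqrt{30 + p}$)
$j{\left(l \right)} = - \frac{2 l}{581}$ ($j{\left(l \right)} = 2 \frac{l}{-581} = 2 l \left(- \frac{1}{581}\right) = 2 \left(- \frac{l}{581}\right) = - \frac{2 l}{581}$)
$\frac{1}{j{\left(m{\left(2 \right)} \right)} + 639242} = \frac{1}{- \frac{2 \sqrt{30 + 2}}{581} + 639242} = \frac{1}{- \frac{2 \sqrt{32}}{581} + 639242} = \frac{1}{- \frac{2 \cdot 4 \sqrt{2}}{581} + 639242} = \frac{1}{- \frac{8 \sqrt{2}}{581} + 639242} = \frac{1}{639242 - \frac{8 \sqrt{2}}{581}}$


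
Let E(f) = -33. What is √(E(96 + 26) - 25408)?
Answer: I*√25441 ≈ 159.5*I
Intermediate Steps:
√(E(96 + 26) - 25408) = √(-33 - 25408) = √(-25441) = I*√25441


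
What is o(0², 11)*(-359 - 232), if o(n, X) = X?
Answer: -6501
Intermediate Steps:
o(0², 11)*(-359 - 232) = 11*(-359 - 232) = 11*(-591) = -6501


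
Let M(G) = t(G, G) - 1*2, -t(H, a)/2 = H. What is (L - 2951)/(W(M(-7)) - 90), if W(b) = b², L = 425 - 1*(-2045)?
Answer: -481/54 ≈ -8.9074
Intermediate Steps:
t(H, a) = -2*H
L = 2470 (L = 425 + 2045 = 2470)
M(G) = -2 - 2*G (M(G) = -2*G - 1*2 = -2*G - 2 = -2 - 2*G)
(L - 2951)/(W(M(-7)) - 90) = (2470 - 2951)/((-2 - 2*(-7))² - 90) = -481/((-2 + 14)² - 90) = -481/(12² - 90) = -481/(144 - 90) = -481/54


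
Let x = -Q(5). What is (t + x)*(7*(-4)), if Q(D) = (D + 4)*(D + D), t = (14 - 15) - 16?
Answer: 2996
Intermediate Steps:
t = -17 (t = -1 - 16 = -17)
Q(D) = 2*D*(4 + D) (Q(D) = (4 + D)*(2*D) = 2*D*(4 + D))
x = -90 (x = -2*5*(4 + 5) = -2*5*9 = -1*90 = -90)
(t + x)*(7*(-4)) = (-17 - 90)*(7*(-4)) = -107*(-28) = 2996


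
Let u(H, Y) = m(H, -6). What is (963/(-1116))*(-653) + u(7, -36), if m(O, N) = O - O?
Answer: 69871/124 ≈ 563.48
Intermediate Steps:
m(O, N) = 0
u(H, Y) = 0
(963/(-1116))*(-653) + u(7, -36) = (963/(-1116))*(-653) + 0 = (963*(-1/1116))*(-653) + 0 = -107/124*(-653) + 0 = 69871/124 + 0 = 69871/124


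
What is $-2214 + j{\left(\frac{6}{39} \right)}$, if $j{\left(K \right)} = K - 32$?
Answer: $- \frac{29196}{13} \approx -2245.8$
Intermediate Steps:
$j{\left(K \right)} = -32 + K$
$-2214 + j{\left(\frac{6}{39} \right)} = -2214 - \left(32 - \frac{6}{39}\right) = -2214 + \left(-32 + 6 \cdot \frac{1}{39}\right) = -2214 + \left(-32 + \frac{2}{13}\right) = -2214 - \frac{414}{13} = - \frac{29196}{13}$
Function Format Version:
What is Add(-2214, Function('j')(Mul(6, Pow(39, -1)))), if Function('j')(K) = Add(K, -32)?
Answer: Rational(-29196, 13) ≈ -2245.8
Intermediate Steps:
Function('j')(K) = Add(-32, K)
Add(-2214, Function('j')(Mul(6, Pow(39, -1)))) = Add(-2214, Add(-32, Mul(6, Pow(39, -1)))) = Add(-2214, Add(-32, Mul(6, Rational(1, 39)))) = Add(-2214, Add(-32, Rational(2, 13))) = Add(-2214, Rational(-414, 13)) = Rational(-29196, 13)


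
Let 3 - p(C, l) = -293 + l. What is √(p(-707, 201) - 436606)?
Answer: I*√436511 ≈ 660.69*I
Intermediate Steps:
p(C, l) = 296 - l (p(C, l) = 3 - (-293 + l) = 3 + (293 - l) = 296 - l)
√(p(-707, 201) - 436606) = √((296 - 1*201) - 436606) = √((296 - 201) - 436606) = √(95 - 436606) = √(-436511) = I*√436511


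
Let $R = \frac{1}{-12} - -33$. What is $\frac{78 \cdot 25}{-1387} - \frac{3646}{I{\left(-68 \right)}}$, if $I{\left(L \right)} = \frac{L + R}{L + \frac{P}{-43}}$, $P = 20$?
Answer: $- \frac{178689067506}{25108861} \approx -7116.6$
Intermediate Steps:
$R = \frac{395}{12}$ ($R = - \frac{1}{12} + 33 = \frac{395}{12} \approx 32.917$)
$I{\left(L \right)} = \frac{\frac{395}{12} + L}{- \frac{20}{43} + L}$ ($I{\left(L \right)} = \frac{L + \frac{395}{12}}{L + \frac{20}{-43}} = \frac{\frac{395}{12} + L}{L + 20 \left(- \frac{1}{43}\right)} = \frac{\frac{395}{12} + L}{L - \frac{20}{43}} = \frac{\frac{395}{12} + L}{- \frac{20}{43} + L}$)
$\frac{78 \cdot 25}{-1387} - \frac{3646}{I{\left(-68 \right)}} = \frac{78 \cdot 25}{-1387} - \frac{3646}{\frac{43}{12} \frac{1}{-20 + 43 \left(-68\right)} \left(395 + 12 \left(-68\right)\right)} = 1950 \left(- \frac{1}{1387}\right) - \frac{3646}{\frac{43}{12} \frac{1}{-20 - 2924} \left(395 - 816\right)} = - \frac{1950}{1387} - \frac{3646}{\frac{43}{12} \frac{1}{-2944} \left(-421\right)} = - \frac{1950}{1387} - \frac{3646}{\frac{43}{12} \left(- \frac{1}{2944}\right) \left(-421\right)} = - \frac{1950}{1387} - \frac{3646}{\frac{18103}{35328}} = - \frac{1950}{1387} - \frac{128805888}{18103} = - \frac{178689067506}{25108861}$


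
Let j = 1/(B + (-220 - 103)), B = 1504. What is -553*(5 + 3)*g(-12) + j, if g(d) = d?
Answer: 62696929/1181 ≈ 53088.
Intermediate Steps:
j = 1/1181 (j = 1/(1504 + (-220 - 103)) = 1/(1504 - 323) = 1/1181 ≈ 0.00084674)
-553*(5 + 3)*g(-12) + j = -553*(5 + 3)*(-12) + 1/1181 = -4424*(-12) + 1/1181 = -553*(-96) + 1/1181 = 53088 + 1/1181 = 62696929/1181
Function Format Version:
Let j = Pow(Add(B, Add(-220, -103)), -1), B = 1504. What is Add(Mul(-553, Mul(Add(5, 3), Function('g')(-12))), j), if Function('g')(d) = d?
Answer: Rational(62696929, 1181) ≈ 53088.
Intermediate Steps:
j = Rational(1, 1181) (j = Pow(Add(1504, Add(-220, -103)), -1) = Pow(Add(1504, -323), -1) = Pow(1181, -1) = Rational(1, 1181) ≈ 0.00084674)
Add(Mul(-553, Mul(Add(5, 3), Function('g')(-12))), j) = Add(Mul(-553, Mul(Add(5, 3), -12)), Rational(1, 1181)) = Add(Mul(-553, Mul(8, -12)), Rational(1, 1181)) = Add(Mul(-553, -96), Rational(1, 1181)) = Add(53088, Rational(1, 1181)) = Rational(62696929, 1181)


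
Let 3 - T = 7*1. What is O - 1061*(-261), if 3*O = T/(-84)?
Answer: 17446024/63 ≈ 2.7692e+5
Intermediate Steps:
T = -4 (T = 3 - 7 = -4)
O = 1/63 (O = (-4/(-84))/3 = (-4*(-1/84))/3 = (⅓)*(1/21) = 1/63 ≈ 0.015873)
O - 1061*(-261) = 1/63 - 1061*(-261) = 1/63 + 276921 = 17446024/63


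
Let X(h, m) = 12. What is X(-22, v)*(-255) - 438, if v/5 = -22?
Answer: -3498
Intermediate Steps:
v = -110 (v = 5*(-22) = -110)
X(-22, v)*(-255) - 438 = 12*(-255) - 438 = -3060 - 438 = -3498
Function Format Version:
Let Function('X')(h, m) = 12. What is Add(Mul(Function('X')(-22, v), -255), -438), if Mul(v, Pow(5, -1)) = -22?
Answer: -3498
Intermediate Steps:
v = -110 (v = Mul(5, -22) = -110)
Add(Mul(Function('X')(-22, v), -255), -438) = Add(Mul(12, -255), -438) = Add(-3060, -438) = -3498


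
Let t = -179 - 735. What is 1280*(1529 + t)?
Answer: 787200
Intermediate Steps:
t = -914
1280*(1529 + t) = 1280*(1529 - 914) = 1280*615 = 787200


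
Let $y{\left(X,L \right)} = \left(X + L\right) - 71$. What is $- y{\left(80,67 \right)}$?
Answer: $-76$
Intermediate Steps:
$y{\left(X,L \right)} = -71 + L + X$ ($y{\left(X,L \right)} = \left(L + X\right) - 71 = -71 + L + X$)
$- y{\left(80,67 \right)} = - (-71 + 67 + 80) = \left(-1\right) 76 = -76$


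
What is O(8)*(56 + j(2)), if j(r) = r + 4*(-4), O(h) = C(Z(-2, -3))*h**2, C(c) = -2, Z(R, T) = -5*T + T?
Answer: -5376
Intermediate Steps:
Z(R, T) = -4*T
O(h) = -2*h**2
j(r) = -16 + r (j(r) = r - 16 = -16 + r)
O(8)*(56 + j(2)) = (-2*8**2)*(56 + (-16 + 2)) = (-2*64)*(56 - 14) = -128*42 = -5376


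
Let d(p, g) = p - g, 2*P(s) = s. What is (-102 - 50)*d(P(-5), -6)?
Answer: -532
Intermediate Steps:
P(s) = s/2
(-102 - 50)*d(P(-5), -6) = (-102 - 50)*((1/2)*(-5) - 1*(-6)) = -152*(-5/2 + 6) = -152*7/2 = -532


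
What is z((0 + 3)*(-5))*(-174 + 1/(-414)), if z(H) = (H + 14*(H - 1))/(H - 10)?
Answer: -17216843/10350 ≈ -1663.5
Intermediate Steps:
z(H) = (-14 + 15*H)/(-10 + H) (z(H) = (H + 14*(-1 + H))/(-10 + H) = (H + (-14 + 14*H))/(-10 + H) = (-14 + 15*H)/(-10 + H))
z((0 + 3)*(-5))*(-174 + 1/(-414)) = ((-14 + 15*((0 + 3)*(-5)))/(-10 + (0 + 3)*(-5)))*(-174 + 1/(-414)) = ((-14 + 15*(3*(-5)))/(-10 + 3*(-5)))*(-174 - 1/414) = ((-14 + 15*(-15))/(-10 - 15))*(-72037/414) = ((-14 - 225)/(-25))*(-72037/414) = -1/25*(-239)*(-72037/414) = (239/25)*(-72037/414) = -17216843/10350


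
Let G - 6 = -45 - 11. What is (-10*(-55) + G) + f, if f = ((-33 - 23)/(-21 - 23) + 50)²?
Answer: 378596/121 ≈ 3128.9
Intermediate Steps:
G = -50 (G = 6 + (-45 - 11) = 6 - 56 = -50)
f = 318096/121 (f = (-56/(-44) + 50)² = (-56*(-1/44) + 50)² = (14/11 + 50)² = (564/11)² = 318096/121 ≈ 2628.9)
(-10*(-55) + G) + f = (-10*(-55) - 50) + 318096/121 = (550 - 50) + 318096/121 = 500 + 318096/121 = 378596/121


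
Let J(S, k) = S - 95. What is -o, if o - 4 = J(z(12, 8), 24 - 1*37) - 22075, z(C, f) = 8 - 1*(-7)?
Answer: 22151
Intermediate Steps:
z(C, f) = 15 (z(C, f) = 8 + 7 = 15)
J(S, k) = -95 + S
o = -22151 (o = 4 + ((-95 + 15) - 22075) = 4 + (-80 - 22075) = 4 - 22155 = -22151)
-o = -1*(-22151) = 22151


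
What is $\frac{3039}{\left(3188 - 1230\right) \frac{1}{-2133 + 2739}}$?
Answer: $\frac{920817}{979} \approx 940.57$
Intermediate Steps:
$\frac{3039}{\left(3188 - 1230\right) \frac{1}{-2133 + 2739}} = \frac{3039}{1958 \cdot \frac{1}{606}} = \frac{3039}{\frac{979}{303}} = 3039 \cdot \frac{303}{979} = \frac{920817}{979}$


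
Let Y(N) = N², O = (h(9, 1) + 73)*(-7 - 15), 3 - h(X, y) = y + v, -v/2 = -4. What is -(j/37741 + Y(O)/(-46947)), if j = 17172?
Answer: 81192791032/1771826727 ≈ 45.824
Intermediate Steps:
v = 8 (v = -2*(-4) = 8)
h(X, y) = -5 - y (h(X, y) = 3 - (y + 8) = 3 - (8 + y) = 3 + (-8 - y) = -5 - y)
O = -1474 (O = ((-5 - 1*1) + 73)*(-7 - 15) = ((-5 - 1) + 73)*(-22) = (-6 + 73)*(-22) = 67*(-22) = -1474)
-(j/37741 + Y(O)/(-46947)) = -(17172/37741 + (-1474)²/(-46947)) = -(17172*(1/37741) + 2172676*(-1/46947)) = -(17172/37741 - 2172676/46947) = -1*(-81192791032/1771826727) = 81192791032/1771826727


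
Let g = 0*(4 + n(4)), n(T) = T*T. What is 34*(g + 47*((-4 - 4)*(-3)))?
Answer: 38352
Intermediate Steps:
n(T) = T²
g = 0 (g = 0*(4 + 4²) = 0*(4 + 16) = 0*20 = 0)
34*(g + 47*((-4 - 4)*(-3))) = 34*(0 + 47*((-4 - 4)*(-3))) = 34*(0 + 47*(-8*(-3))) = 34*(0 + 47*24) = 34*(0 + 1128) = 34*1128 = 38352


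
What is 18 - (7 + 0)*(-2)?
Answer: 32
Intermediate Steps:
18 - (7 + 0)*(-2) = 18 - 7*(-2) = 18 - 1*(-14) = 18 + 14 = 32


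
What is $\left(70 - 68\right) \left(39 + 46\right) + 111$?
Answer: $281$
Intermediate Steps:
$\left(70 - 68\right) \left(39 + 46\right) + 111 = 2 \cdot 85 + 111 = 170 + 111 = 281$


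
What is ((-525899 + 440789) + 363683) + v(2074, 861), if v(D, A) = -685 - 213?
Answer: 277675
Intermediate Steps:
v(D, A) = -898
((-525899 + 440789) + 363683) + v(2074, 861) = ((-525899 + 440789) + 363683) - 898 = (-85110 + 363683) - 898 = 278573 - 898 = 277675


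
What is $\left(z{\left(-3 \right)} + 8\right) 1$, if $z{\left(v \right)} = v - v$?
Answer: $8$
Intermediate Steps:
$z{\left(v \right)} = 0$
$\left(z{\left(-3 \right)} + 8\right) 1 = \left(0 + 8\right) 1 = 8 \cdot 1 = 8$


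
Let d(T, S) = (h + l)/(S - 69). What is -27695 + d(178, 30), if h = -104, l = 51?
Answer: -1080052/39 ≈ -27694.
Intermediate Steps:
d(T, S) = -53/(-69 + S) (d(T, S) = (-104 + 51)/(S - 69) = -53/(-69 + S))
-27695 + d(178, 30) = -27695 - 53/(-69 + 30) = -27695 - 53/(-39) = -27695 - 53*(-1/39) = -27695 + 53/39 = -1080052/39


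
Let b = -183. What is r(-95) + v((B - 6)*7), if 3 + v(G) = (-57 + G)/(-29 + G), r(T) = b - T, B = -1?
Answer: -3496/39 ≈ -89.641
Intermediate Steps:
r(T) = -183 - T
v(G) = -3 + (-57 + G)/(-29 + G)
r(-95) + v((B - 6)*7) = (-183 - 1*(-95)) + 2*(15 - (-1 - 6)*7)/(-29 + (-1 - 6)*7) = (-183 + 95) + 2*(15 - (-7)*7)/(-29 - 7*7) = -88 + 2*(15 - 1*(-49))/(-29 - 49) = -88 + 2*(15 + 49)/(-78) = -88 + 2*(-1/78)*64 = -88 - 64/39 = -3496/39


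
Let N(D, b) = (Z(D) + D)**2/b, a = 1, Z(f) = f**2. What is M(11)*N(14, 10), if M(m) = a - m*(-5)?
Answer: 246960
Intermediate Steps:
M(m) = 1 + 5*m (M(m) = 1 - m*(-5) = 1 - (-5)*m = 1 + 5*m)
N(D, b) = (D + D**2)**2/b (N(D, b) = (D**2 + D)**2/b = (D + D**2)**2/b)
M(11)*N(14, 10) = (1 + 5*11)*(14**2*(1 + 14)**2/10) = (1 + 55)*(196*(1/10)*15**2) = 56*(196*(1/10)*225) = 56*4410 = 246960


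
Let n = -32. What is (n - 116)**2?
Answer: 21904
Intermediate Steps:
(n - 116)**2 = (-32 - 116)**2 = (-148)**2 = 21904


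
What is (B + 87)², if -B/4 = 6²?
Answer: 3249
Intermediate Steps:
B = -144 (B = -4*6² = -4*36 = -144)
(B + 87)² = (-144 + 87)² = (-57)² = 3249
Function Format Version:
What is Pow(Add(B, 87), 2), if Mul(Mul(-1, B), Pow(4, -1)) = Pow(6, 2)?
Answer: 3249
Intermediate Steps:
B = -144 (B = Mul(-4, Pow(6, 2)) = Mul(-4, 36) = -144)
Pow(Add(B, 87), 2) = Pow(Add(-144, 87), 2) = Pow(-57, 2) = 3249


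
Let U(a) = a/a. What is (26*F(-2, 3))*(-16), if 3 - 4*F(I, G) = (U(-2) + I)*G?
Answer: -624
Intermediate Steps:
U(a) = 1
F(I, G) = 3/4 - G*(1 + I)/4 (F(I, G) = 3/4 - (1 + I)*G/4 = 3/4 - G*(1 + I)/4)
(26*F(-2, 3))*(-16) = (26*(3/4 - 1/4*3 - 1/4*3*(-2)))*(-16) = (26*(3/4 - 3/4 + 3/2))*(-16) = (26*(3/2))*(-16) = 39*(-16) = -624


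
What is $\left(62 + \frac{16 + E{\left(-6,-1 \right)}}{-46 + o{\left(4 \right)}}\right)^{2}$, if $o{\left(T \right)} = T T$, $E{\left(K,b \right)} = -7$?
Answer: $\frac{380689}{100} \approx 3806.9$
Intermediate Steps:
$o{\left(T \right)} = T^{2}$
$\left(62 + \frac{16 + E{\left(-6,-1 \right)}}{-46 + o{\left(4 \right)}}\right)^{2} = \left(62 + \frac{16 - 7}{-46 + 4^{2}}\right)^{2} = \left(62 + \frac{9}{-46 + 16}\right)^{2} = \left(62 + \frac{9}{-30}\right)^{2} = \left(62 + 9 \left(- \frac{1}{30}\right)\right)^{2} = \left(62 - \frac{3}{10}\right)^{2} = \left(\frac{617}{10}\right)^{2} = \frac{380689}{100}$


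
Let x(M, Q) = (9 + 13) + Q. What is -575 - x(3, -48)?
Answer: -549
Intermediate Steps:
x(M, Q) = 22 + Q
-575 - x(3, -48) = -575 - (22 - 48) = -575 - 1*(-26) = -575 + 26 = -549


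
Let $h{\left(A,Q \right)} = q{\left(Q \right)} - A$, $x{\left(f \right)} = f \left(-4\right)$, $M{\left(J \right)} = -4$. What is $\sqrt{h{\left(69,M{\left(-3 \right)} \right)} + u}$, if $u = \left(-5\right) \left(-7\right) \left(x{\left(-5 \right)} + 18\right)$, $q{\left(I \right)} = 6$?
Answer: $\sqrt{1267} \approx 35.595$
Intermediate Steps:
$x{\left(f \right)} = - 4 f$
$h{\left(A,Q \right)} = 6 - A$
$u = 1330$ ($u = \left(-5\right) \left(-7\right) \left(\left(-4\right) \left(-5\right) + 18\right) = 35 \left(20 + 18\right) = 35 \cdot 38 = 1330$)
$\sqrt{h{\left(69,M{\left(-3 \right)} \right)} + u} = \sqrt{\left(6 - 69\right) + 1330} = \sqrt{-63 + 1330} = \sqrt{1267}$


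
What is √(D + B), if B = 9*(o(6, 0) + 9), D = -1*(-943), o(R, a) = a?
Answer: 32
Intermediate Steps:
D = 943
B = 81 (B = 9*(0 + 9) = 9*9 = 81)
√(D + B) = √(943 + 81) = √1024 = 32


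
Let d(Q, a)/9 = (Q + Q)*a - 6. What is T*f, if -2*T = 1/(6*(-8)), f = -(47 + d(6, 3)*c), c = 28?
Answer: -7607/96 ≈ -79.240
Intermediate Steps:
d(Q, a) = -54 + 18*Q*a (d(Q, a) = 9*((Q + Q)*a - 6) = 9*((2*Q)*a - 6) = 9*(2*Q*a - 6) = 9*(-6 + 2*Q*a) = -54 + 18*Q*a)
f = -7607 (f = -(47 + (-54 + 18*6*3)*28) = -(47 + (-54 + 324)*28) = -(47 + 270*28) = -(47 + 7560) = -1*7607 = -7607)
T = 1/96 (T = -1/(2*(6*(-8))) = -1/2/(-48) = -1/2*(-1/48) = 1/96 ≈ 0.010417)
T*f = (1/96)*(-7607) = -7607/96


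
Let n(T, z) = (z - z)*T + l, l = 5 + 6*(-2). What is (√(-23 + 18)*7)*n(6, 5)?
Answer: -49*I*√5 ≈ -109.57*I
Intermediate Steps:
l = -7 (l = 5 - 12 = -7)
n(T, z) = -7 (n(T, z) = (z - z)*T - 7 = 0*T - 7 = 0 - 7 = -7)
(√(-23 + 18)*7)*n(6, 5) = (√(-23 + 18)*7)*(-7) = (√(-5)*7)*(-7) = ((I*√5)*7)*(-7) = (7*I*√5)*(-7) = -49*I*√5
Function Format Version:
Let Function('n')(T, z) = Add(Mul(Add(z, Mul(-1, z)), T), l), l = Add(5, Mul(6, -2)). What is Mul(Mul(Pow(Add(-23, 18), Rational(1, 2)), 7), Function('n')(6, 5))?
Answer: Mul(-49, I, Pow(5, Rational(1, 2))) ≈ Mul(-109.57, I)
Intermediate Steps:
l = -7 (l = Add(5, -12) = -7)
Function('n')(T, z) = -7 (Function('n')(T, z) = Add(Mul(Add(z, Mul(-1, z)), T), -7) = Add(Mul(0, T), -7) = Add(0, -7) = -7)
Mul(Mul(Pow(Add(-23, 18), Rational(1, 2)), 7), Function('n')(6, 5)) = Mul(Mul(Pow(Add(-23, 18), Rational(1, 2)), 7), -7) = Mul(Mul(Pow(-5, Rational(1, 2)), 7), -7) = Mul(Mul(Mul(I, Pow(5, Rational(1, 2))), 7), -7) = Mul(Mul(7, I, Pow(5, Rational(1, 2))), -7) = Mul(-49, I, Pow(5, Rational(1, 2)))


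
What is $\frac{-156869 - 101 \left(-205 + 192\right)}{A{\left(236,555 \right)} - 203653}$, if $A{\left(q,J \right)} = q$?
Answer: $\frac{155556}{203417} \approx 0.76472$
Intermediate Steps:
$\frac{-156869 - 101 \left(-205 + 192\right)}{A{\left(236,555 \right)} - 203653} = \frac{-156869 - 101 \left(-205 + 192\right)}{236 - 203653} = \frac{-156869 - -1313}{-203417} = \left(-156869 + 1313\right) \left(- \frac{1}{203417}\right) = \left(-155556\right) \left(- \frac{1}{203417}\right) = \frac{155556}{203417}$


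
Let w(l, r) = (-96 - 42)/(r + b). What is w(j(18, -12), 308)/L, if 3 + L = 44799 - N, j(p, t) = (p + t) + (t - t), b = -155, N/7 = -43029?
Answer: -46/17645949 ≈ -2.6068e-6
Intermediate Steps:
N = -301203 (N = 7*(-43029) = -301203)
j(p, t) = p + t (j(p, t) = (p + t) + 0 = p + t)
w(l, r) = -138/(-155 + r) (w(l, r) = (-96 - 42)/(r - 155) = -138/(-155 + r))
L = 345999 (L = -3 + (44799 - 1*(-301203)) = -3 + (44799 + 301203) = -3 + 346002 = 345999)
w(j(18, -12), 308)/L = -138/(-155 + 308)/345999 = -138/153*(1/345999) = -138*1/153*(1/345999) = -46/51*1/345999 = -46/17645949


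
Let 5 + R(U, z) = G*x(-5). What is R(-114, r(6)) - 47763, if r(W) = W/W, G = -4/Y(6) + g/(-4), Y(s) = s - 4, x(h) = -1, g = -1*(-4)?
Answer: -47765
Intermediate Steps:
g = 4
Y(s) = -4 + s
G = -3 (G = -4/(-4 + 6) + 4/(-4) = -4/2 + 4*(-¼) = -4*½ - 1 = -2 - 1 = -3)
r(W) = 1
R(U, z) = -2 (R(U, z) = -5 - 3*(-1) = -5 + 3 = -2)
R(-114, r(6)) - 47763 = -2 - 47763 = -47765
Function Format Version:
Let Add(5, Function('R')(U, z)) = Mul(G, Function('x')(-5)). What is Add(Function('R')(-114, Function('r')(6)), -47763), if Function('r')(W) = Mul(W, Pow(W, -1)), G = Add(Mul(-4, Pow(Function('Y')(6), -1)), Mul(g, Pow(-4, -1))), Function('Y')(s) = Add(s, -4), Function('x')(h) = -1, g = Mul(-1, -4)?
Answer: -47765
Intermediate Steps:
g = 4
Function('Y')(s) = Add(-4, s)
G = -3 (G = Add(Mul(-4, Pow(Add(-4, 6), -1)), Mul(4, Pow(-4, -1))) = Add(Mul(-4, Pow(2, -1)), Mul(4, Rational(-1, 4))) = Add(Mul(-4, Rational(1, 2)), -1) = Add(-2, -1) = -3)
Function('r')(W) = 1
Function('R')(U, z) = -2 (Function('R')(U, z) = Add(-5, Mul(-3, -1)) = Add(-5, 3) = -2)
Add(Function('R')(-114, Function('r')(6)), -47763) = Add(-2, -47763) = -47765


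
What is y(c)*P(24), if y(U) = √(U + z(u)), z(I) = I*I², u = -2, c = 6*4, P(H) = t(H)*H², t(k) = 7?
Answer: 16128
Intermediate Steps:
P(H) = 7*H²
c = 24
z(I) = I³
y(U) = √(-8 + U) (y(U) = √(U + (-2)³) = √(U - 8) = √(-8 + U))
y(c)*P(24) = √(-8 + 24)*(7*24²) = √16*(7*576) = 4*4032 = 16128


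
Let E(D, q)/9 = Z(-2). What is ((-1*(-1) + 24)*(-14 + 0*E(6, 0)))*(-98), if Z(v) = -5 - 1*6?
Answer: 34300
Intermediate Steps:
Z(v) = -11 (Z(v) = -5 - 6 = -11)
E(D, q) = -99 (E(D, q) = 9*(-11) = -99)
((-1*(-1) + 24)*(-14 + 0*E(6, 0)))*(-98) = ((-1*(-1) + 24)*(-14 + 0*(-99)))*(-98) = ((1 + 24)*(-14 + 0))*(-98) = (25*(-14))*(-98) = -350*(-98) = 34300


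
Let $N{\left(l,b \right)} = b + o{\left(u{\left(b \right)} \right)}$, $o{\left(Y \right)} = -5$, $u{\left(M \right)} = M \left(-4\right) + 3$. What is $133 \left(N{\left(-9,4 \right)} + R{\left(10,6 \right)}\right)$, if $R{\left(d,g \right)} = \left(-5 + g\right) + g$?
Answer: $798$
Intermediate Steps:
$u{\left(M \right)} = 3 - 4 M$ ($u{\left(M \right)} = - 4 M + 3 = 3 - 4 M$)
$R{\left(d,g \right)} = -5 + 2 g$
$N{\left(l,b \right)} = -5 + b$ ($N{\left(l,b \right)} = b - 5 = -5 + b$)
$133 \left(N{\left(-9,4 \right)} + R{\left(10,6 \right)}\right) = 133 \left(\left(-5 + 4\right) + \left(-5 + 2 \cdot 6\right)\right) = 133 \left(-1 + \left(-5 + 12\right)\right) = 133 \left(-1 + 7\right) = 133 \cdot 6 = 798$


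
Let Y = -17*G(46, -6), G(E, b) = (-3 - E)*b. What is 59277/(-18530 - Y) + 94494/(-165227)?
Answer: -11072853687/2235851764 ≈ -4.9524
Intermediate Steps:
G(E, b) = b*(-3 - E)
Y = -4998 (Y = -(-17)*(-6)*(3 + 46) = -(-17)*(-6)*49 = -17*294 = -4998)
59277/(-18530 - Y) + 94494/(-165227) = 59277/(-18530 - 1*(-4998)) + 94494/(-165227) = 59277/(-18530 + 4998) + 94494*(-1/165227) = 59277/(-13532) - 94494/165227 = 59277*(-1/13532) - 94494/165227 = -59277/13532 - 94494/165227 = -11072853687/2235851764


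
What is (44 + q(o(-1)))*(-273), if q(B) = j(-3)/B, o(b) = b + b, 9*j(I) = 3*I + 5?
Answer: -36218/3 ≈ -12073.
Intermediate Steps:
j(I) = 5/9 + I/3 (j(I) = (3*I + 5)/9 = (5 + 3*I)/9 = 5/9 + I/3)
o(b) = 2*b
q(B) = -4/(9*B) (q(B) = (5/9 + (1/3)*(-3))/B = (5/9 - 1)/B = -4/(9*B))
(44 + q(o(-1)))*(-273) = (44 - 4/(9*(2*(-1))))*(-273) = (44 - 4/9/(-2))*(-273) = (44 - 4/9*(-1/2))*(-273) = (44 + 2/9)*(-273) = (398/9)*(-273) = -36218/3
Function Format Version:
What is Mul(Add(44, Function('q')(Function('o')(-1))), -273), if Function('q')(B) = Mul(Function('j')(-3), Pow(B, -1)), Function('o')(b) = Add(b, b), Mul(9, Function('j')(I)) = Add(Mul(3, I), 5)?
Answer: Rational(-36218, 3) ≈ -12073.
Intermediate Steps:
Function('j')(I) = Add(Rational(5, 9), Mul(Rational(1, 3), I)) (Function('j')(I) = Mul(Rational(1, 9), Add(Mul(3, I), 5)) = Mul(Rational(1, 9), Add(5, Mul(3, I))) = Add(Rational(5, 9), Mul(Rational(1, 3), I)))
Function('o')(b) = Mul(2, b)
Function('q')(B) = Mul(Rational(-4, 9), Pow(B, -1)) (Function('q')(B) = Mul(Add(Rational(5, 9), Mul(Rational(1, 3), -3)), Pow(B, -1)) = Mul(Add(Rational(5, 9), -1), Pow(B, -1)) = Mul(Rational(-4, 9), Pow(B, -1)))
Mul(Add(44, Function('q')(Function('o')(-1))), -273) = Mul(Add(44, Mul(Rational(-4, 9), Pow(Mul(2, -1), -1))), -273) = Mul(Add(44, Mul(Rational(-4, 9), Pow(-2, -1))), -273) = Mul(Add(44, Mul(Rational(-4, 9), Rational(-1, 2))), -273) = Mul(Add(44, Rational(2, 9)), -273) = Mul(Rational(398, 9), -273) = Rational(-36218, 3)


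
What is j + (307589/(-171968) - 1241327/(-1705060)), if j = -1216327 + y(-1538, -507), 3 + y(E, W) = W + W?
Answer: -4696641510438399/3858102080 ≈ -1.2173e+6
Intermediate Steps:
y(E, W) = -3 + 2*W (y(E, W) = -3 + (W + W) = -3 + 2*W)
j = -1217344 (j = -1216327 + (-3 + 2*(-507)) = -1216327 + (-3 - 1014) = -1216327 - 1017 = -1217344)
j + (307589/(-171968) - 1241327/(-1705060)) = -1217344 + (307589/(-171968) - 1241327/(-1705060)) = -1217344 + (307589*(-1/171968) - 1241327*(-1/1705060)) = -1217344 + (-307589/171968 + 65333/89740) = -1217344 - 4091962879/3858102080 = -4696641510438399/3858102080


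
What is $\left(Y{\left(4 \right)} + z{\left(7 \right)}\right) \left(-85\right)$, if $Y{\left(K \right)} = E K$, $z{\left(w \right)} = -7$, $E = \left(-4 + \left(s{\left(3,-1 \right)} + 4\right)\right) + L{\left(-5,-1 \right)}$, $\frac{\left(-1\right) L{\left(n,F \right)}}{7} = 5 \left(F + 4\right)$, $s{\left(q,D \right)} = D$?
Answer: $36635$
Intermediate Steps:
$L{\left(n,F \right)} = -140 - 35 F$ ($L{\left(n,F \right)} = - 7 \cdot 5 \left(F + 4\right) = - 7 \cdot 5 \left(4 + F\right) = - 7 \left(20 + 5 F\right) = -140 - 35 F$)
$E = -106$ ($E = \left(-4 + \left(-1 + 4\right)\right) - 105 = \left(-4 + 3\right) + \left(-140 + 35\right) = -1 - 105 = -106$)
$Y{\left(K \right)} = - 106 K$
$\left(Y{\left(4 \right)} + z{\left(7 \right)}\right) \left(-85\right) = \left(\left(-106\right) 4 - 7\right) \left(-85\right) = \left(-424 - 7\right) \left(-85\right) = \left(-431\right) \left(-85\right) = 36635$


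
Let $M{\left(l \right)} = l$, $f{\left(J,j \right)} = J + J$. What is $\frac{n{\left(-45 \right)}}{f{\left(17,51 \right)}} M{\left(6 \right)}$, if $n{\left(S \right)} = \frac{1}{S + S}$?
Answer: $- \frac{1}{510} \approx -0.0019608$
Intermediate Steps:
$f{\left(J,j \right)} = 2 J$
$n{\left(S \right)} = \frac{1}{2 S}$
$\frac{n{\left(-45 \right)}}{f{\left(17,51 \right)}} M{\left(6 \right)} = \frac{\frac{1}{2} \frac{1}{-45}}{2 \cdot 17} \cdot 6 = \frac{\frac{1}{2} \left(- \frac{1}{45}\right)}{34} \cdot 6 = \left(- \frac{1}{90}\right) \frac{1}{34} \cdot 6 = \left(- \frac{1}{3060}\right) 6 = - \frac{1}{510}$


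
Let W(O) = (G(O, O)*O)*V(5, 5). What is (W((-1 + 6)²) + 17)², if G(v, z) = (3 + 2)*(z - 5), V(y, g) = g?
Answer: 156675289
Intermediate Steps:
G(v, z) = -25 + 5*z (G(v, z) = 5*(-5 + z) = -25 + 5*z)
W(O) = 5*O*(-25 + 5*O) (W(O) = ((-25 + 5*O)*O)*5 = (O*(-25 + 5*O))*5 = 5*O*(-25 + 5*O))
(W((-1 + 6)²) + 17)² = (25*(-1 + 6)²*(-5 + (-1 + 6)²) + 17)² = (25*5²*(-5 + 5²) + 17)² = (25*25*(-5 + 25) + 17)² = (25*25*20 + 17)² = (12500 + 17)² = 12517² = 156675289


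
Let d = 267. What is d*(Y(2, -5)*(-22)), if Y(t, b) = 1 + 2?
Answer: -17622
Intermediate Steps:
Y(t, b) = 3
d*(Y(2, -5)*(-22)) = 267*(3*(-22)) = 267*(-66) = -17622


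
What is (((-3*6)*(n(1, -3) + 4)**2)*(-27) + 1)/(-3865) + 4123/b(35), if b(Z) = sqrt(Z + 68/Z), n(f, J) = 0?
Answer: -7777/3865 + 4123*sqrt(45255)/1293 ≈ 676.33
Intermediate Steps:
(((-3*6)*(n(1, -3) + 4)**2)*(-27) + 1)/(-3865) + 4123/b(35) = (((-3*6)*(0 + 4)**2)*(-27) + 1)/(-3865) + 4123/(sqrt(35 + 68/35)) = (-18*4**2*(-27) + 1)*(-1/3865) + 4123/(sqrt(35 + 68*(1/35))) = (-18*16*(-27) + 1)*(-1/3865) + 4123/(sqrt(35 + 68/35)) = (-288*(-27) + 1)*(-1/3865) + 4123/(sqrt(1293/35)) = (7776 + 1)*(-1/3865) + 4123/((sqrt(45255)/35)) = 7777*(-1/3865) + 4123*(sqrt(45255)/1293) = -7777/3865 + 4123*sqrt(45255)/1293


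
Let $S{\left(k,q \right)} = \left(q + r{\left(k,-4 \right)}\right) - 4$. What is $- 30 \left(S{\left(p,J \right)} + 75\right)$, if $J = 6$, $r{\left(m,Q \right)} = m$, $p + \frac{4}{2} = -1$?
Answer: $-2220$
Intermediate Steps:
$p = -3$ ($p = -2 - 1 = -3$)
$S{\left(k,q \right)} = -4 + k + q$ ($S{\left(k,q \right)} = \left(q + k\right) - 4 = \left(k + q\right) - 4 = -4 + k + q$)
$- 30 \left(S{\left(p,J \right)} + 75\right) = - 30 \left(\left(-4 - 3 + 6\right) + 75\right) = - 30 \left(-1 + 75\right) = \left(-30\right) 74 = -2220$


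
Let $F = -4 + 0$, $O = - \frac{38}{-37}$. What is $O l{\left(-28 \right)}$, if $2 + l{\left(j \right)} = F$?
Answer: $- \frac{228}{37} \approx -6.1622$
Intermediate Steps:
$O = \frac{38}{37}$ ($O = \left(-38\right) \left(- \frac{1}{37}\right) = \frac{38}{37} \approx 1.027$)
$F = -4$
$l{\left(j \right)} = -6$ ($l{\left(j \right)} = -2 - 4 = -6$)
$O l{\left(-28 \right)} = \frac{38}{37} \left(-6\right) = - \frac{228}{37}$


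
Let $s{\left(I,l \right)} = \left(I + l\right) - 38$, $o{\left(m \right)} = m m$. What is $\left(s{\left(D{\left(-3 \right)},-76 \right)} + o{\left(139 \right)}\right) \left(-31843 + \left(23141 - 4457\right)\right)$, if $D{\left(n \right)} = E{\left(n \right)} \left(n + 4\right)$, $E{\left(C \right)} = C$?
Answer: $-252705436$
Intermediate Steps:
$o{\left(m \right)} = m^{2}$
$D{\left(n \right)} = n \left(4 + n\right)$ ($D{\left(n \right)} = n \left(n + 4\right) = n \left(4 + n\right)$)
$s{\left(I,l \right)} = -38 + I + l$
$\left(s{\left(D{\left(-3 \right)},-76 \right)} + o{\left(139 \right)}\right) \left(-31843 + \left(23141 - 4457\right)\right) = \left(\left(-38 - 3 \left(4 - 3\right) - 76\right) + 139^{2}\right) \left(-31843 + \left(23141 - 4457\right)\right) = \left(\left(-38 - 3 - 76\right) + 19321\right) \left(-31843 + \left(23141 - 4457\right)\right) = \left(\left(-38 - 3 - 76\right) + 19321\right) \left(-31843 + 18684\right) = \left(-117 + 19321\right) \left(-13159\right) = 19204 \left(-13159\right) = -252705436$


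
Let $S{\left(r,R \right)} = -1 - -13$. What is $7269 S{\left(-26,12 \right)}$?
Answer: $87228$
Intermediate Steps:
$S{\left(r,R \right)} = 12$ ($S{\left(r,R \right)} = -1 + 13 = 12$)
$7269 S{\left(-26,12 \right)} = 7269 \cdot 12 = 87228$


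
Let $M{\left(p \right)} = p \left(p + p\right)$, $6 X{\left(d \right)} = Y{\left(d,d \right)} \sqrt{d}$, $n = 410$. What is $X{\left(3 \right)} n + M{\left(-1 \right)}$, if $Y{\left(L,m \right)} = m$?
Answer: $2 + 205 \sqrt{3} \approx 357.07$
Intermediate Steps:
$X{\left(d \right)} = \frac{d^{\frac{3}{2}}}{6}$ ($X{\left(d \right)} = \frac{d \sqrt{d}}{6} = \frac{d^{\frac{3}{2}}}{6}$)
$M{\left(p \right)} = 2 p^{2}$ ($M{\left(p \right)} = p 2 p = 2 p^{2}$)
$X{\left(3 \right)} n + M{\left(-1 \right)} = \frac{3^{\frac{3}{2}}}{6} \cdot 410 + 2 \left(-1\right)^{2} = \frac{3 \sqrt{3}}{6} \cdot 410 + 2 \cdot 1 = \frac{\sqrt{3}}{2} \cdot 410 + 2 = 205 \sqrt{3} + 2 = 2 + 205 \sqrt{3}$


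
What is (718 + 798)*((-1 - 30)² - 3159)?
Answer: -3332168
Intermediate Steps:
(718 + 798)*((-1 - 30)² - 3159) = 1516*((-31)² - 3159) = 1516*(961 - 3159) = 1516*(-2198) = -3332168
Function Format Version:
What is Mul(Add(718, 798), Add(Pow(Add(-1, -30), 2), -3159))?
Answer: -3332168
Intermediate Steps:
Mul(Add(718, 798), Add(Pow(Add(-1, -30), 2), -3159)) = Mul(1516, Add(Pow(-31, 2), -3159)) = Mul(1516, Add(961, -3159)) = Mul(1516, -2198) = -3332168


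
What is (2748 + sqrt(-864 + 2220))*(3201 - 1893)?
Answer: 3594384 + 2616*sqrt(339) ≈ 3.6425e+6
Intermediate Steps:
(2748 + sqrt(-864 + 2220))*(3201 - 1893) = (2748 + sqrt(1356))*1308 = (2748 + 2*sqrt(339))*1308 = 3594384 + 2616*sqrt(339)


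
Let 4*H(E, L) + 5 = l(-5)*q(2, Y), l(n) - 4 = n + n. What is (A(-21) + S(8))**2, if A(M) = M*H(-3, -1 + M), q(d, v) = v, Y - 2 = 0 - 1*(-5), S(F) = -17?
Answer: 844561/16 ≈ 52785.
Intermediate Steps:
Y = 7 (Y = 2 + (0 - 1*(-5)) = 2 + (0 + 5) = 2 + 5 = 7)
l(n) = 4 + 2*n (l(n) = 4 + (n + n) = 4 + 2*n)
H(E, L) = -47/4 (H(E, L) = -5/4 + ((4 + 2*(-5))*7)/4 = -5/4 + ((4 - 10)*7)/4 = -5/4 + (-6*7)/4 = -5/4 + (1/4)*(-42) = -5/4 - 21/2 = -47/4)
A(M) = -47*M/4 (A(M) = M*(-47/4) = -47*M/4)
(A(-21) + S(8))**2 = (-47/4*(-21) - 17)**2 = (987/4 - 17)**2 = (919/4)**2 = 844561/16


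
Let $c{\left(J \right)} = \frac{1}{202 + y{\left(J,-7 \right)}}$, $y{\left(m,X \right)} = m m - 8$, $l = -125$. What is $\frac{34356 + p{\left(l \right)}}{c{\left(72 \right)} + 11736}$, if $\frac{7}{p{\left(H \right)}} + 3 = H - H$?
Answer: $\frac{554262058}{189348627} \approx 2.9272$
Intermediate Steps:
$y{\left(m,X \right)} = -8 + m^{2}$ ($y{\left(m,X \right)} = m^{2} - 8 = -8 + m^{2}$)
$p{\left(H \right)} = - \frac{7}{3}$ ($p{\left(H \right)} = \frac{7}{-3 + \left(H - H\right)} = \frac{7}{-3 + 0} = \frac{7}{-3} = 7 \left(- \frac{1}{3}\right) = - \frac{7}{3}$)
$c{\left(J \right)} = \frac{1}{194 + J^{2}}$ ($c{\left(J \right)} = \frac{1}{202 + \left(-8 + J^{2}\right)} = \frac{1}{194 + J^{2}}$)
$\frac{34356 + p{\left(l \right)}}{c{\left(72 \right)} + 11736} = \frac{34356 - \frac{7}{3}}{\frac{1}{194 + 72^{2}} + 11736} = \frac{103061}{3 \left(\frac{1}{194 + 5184} + 11736\right)} = \frac{103061}{3 \left(\frac{1}{5378} + 11736\right)} = \frac{103061}{3 \cdot \frac{63116209}{5378}} = \frac{103061}{3} \cdot \frac{5378}{63116209} = \frac{554262058}{189348627}$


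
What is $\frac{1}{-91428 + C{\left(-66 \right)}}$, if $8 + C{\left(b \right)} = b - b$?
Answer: $- \frac{1}{91436} \approx -1.0937 \cdot 10^{-5}$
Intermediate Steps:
$C{\left(b \right)} = -8$ ($C{\left(b \right)} = -8 + \left(b - b\right) = -8 + 0 = -8$)
$\frac{1}{-91428 + C{\left(-66 \right)}} = \frac{1}{-91428 - 8} = \frac{1}{-91436} = - \frac{1}{91436}$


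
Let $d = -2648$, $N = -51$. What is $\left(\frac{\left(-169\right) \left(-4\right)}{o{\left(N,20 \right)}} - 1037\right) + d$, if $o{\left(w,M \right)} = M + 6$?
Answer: $-3659$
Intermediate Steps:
$o{\left(w,M \right)} = 6 + M$
$\left(\frac{\left(-169\right) \left(-4\right)}{o{\left(N,20 \right)}} - 1037\right) + d = \left(\frac{\left(-169\right) \left(-4\right)}{6 + 20} - 1037\right) - 2648 = \left(\frac{676}{26} - 1037\right) - 2648 = \left(676 \cdot \frac{1}{26} - 1037\right) - 2648 = \left(26 - 1037\right) - 2648 = -1011 - 2648 = -3659$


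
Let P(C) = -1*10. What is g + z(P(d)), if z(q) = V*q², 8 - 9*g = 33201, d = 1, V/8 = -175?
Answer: -1293193/9 ≈ -1.4369e+5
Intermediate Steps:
V = -1400 (V = 8*(-175) = -1400)
g = -33193/9 (g = 8/9 - ⅑*33201 = 8/9 - 3689 = -33193/9 ≈ -3688.1)
P(C) = -10
z(q) = -1400*q²
g + z(P(d)) = -33193/9 - 1400*(-10)² = -33193/9 - 1400*100 = -33193/9 - 140000 = -1293193/9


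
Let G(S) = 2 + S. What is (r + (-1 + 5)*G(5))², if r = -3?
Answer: 625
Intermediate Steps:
(r + (-1 + 5)*G(5))² = (-3 + (-1 + 5)*(2 + 5))² = (-3 + 4*7)² = (-3 + 28)² = 25² = 625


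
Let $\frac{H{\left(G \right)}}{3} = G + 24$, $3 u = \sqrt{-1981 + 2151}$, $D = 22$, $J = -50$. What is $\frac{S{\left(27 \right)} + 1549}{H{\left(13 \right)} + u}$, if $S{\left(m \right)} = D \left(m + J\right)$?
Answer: $\frac{148851}{15817} - \frac{447 \sqrt{170}}{15817} \approx 9.0423$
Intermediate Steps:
$u = \frac{\sqrt{170}}{3}$ ($u = \frac{\sqrt{-1981 + 2151}}{3} = \frac{\sqrt{170}}{3} \approx 4.3461$)
$H{\left(G \right)} = 72 + 3 G$ ($H{\left(G \right)} = 3 \left(G + 24\right) = 3 \left(24 + G\right) = 72 + 3 G$)
$S{\left(m \right)} = -1100 + 22 m$ ($S{\left(m \right)} = 22 \left(m - 50\right) = 22 \left(-50 + m\right) = -1100 + 22 m$)
$\frac{S{\left(27 \right)} + 1549}{H{\left(13 \right)} + u} = \frac{\left(-1100 + 22 \cdot 27\right) + 1549}{\left(72 + 3 \cdot 13\right) + \frac{\sqrt{170}}{3}} = \frac{\left(-1100 + 594\right) + 1549}{\left(72 + 39\right) + \frac{\sqrt{170}}{3}} = \frac{-506 + 1549}{111 + \frac{\sqrt{170}}{3}} = \frac{1043}{111 + \frac{\sqrt{170}}{3}}$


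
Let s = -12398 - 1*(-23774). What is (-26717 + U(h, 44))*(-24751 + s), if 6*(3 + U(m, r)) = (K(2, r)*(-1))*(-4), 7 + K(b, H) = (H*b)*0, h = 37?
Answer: 1072327250/3 ≈ 3.5744e+8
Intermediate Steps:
K(b, H) = -7 (K(b, H) = -7 + (H*b)*0 = -7 + 0 = -7)
s = 11376 (s = -12398 + 23774 = 11376)
U(m, r) = -23/3 (U(m, r) = -3 + (-7*(-1)*(-4))/6 = -3 + (7*(-4))/6 = -3 + (⅙)*(-28) = -3 - 14/3 = -23/3)
(-26717 + U(h, 44))*(-24751 + s) = (-26717 - 23/3)*(-24751 + 11376) = -80174/3*(-13375) = 1072327250/3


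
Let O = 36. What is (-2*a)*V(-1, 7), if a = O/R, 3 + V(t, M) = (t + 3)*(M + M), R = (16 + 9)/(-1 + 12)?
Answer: -792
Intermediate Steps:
R = 25/11 ≈ 2.2727
V(t, M) = -3 + 2*M*(3 + t) (V(t, M) = -3 + (t + 3)*(M + M) = -3 + (3 + t)*(2*M) = -3 + 2*M*(3 + t))
a = 396/25 (a = 36/(25/11) = 36*(11/25) = 396/25 ≈ 15.840)
(-2*a)*V(-1, 7) = (-2*396/25)*(-3 + 6*7 + 2*7*(-1)) = -792*(-3 + 42 - 14)/25 = -792/25*25 = -792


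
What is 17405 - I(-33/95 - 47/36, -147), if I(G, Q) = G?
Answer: 59530753/3420 ≈ 17407.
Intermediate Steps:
17405 - I(-33/95 - 47/36, -147) = 17405 - (-33/95 - 47/36) = 17405 - 1*(-5653/3420) = 17405 + 5653/3420 = 59530753/3420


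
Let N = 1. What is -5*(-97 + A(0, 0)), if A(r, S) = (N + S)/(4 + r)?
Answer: 1935/4 ≈ 483.75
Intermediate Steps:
A(r, S) = (1 + S)/(4 + r)
-5*(-97 + A(0, 0)) = -5*(-97 + (1 + 0)/(4 + 0)) = -5*(-97 + 1/4) = -5*(-387/4) = 1935/4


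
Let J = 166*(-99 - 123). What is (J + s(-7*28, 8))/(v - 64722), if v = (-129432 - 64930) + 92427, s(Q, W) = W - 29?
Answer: 36873/166657 ≈ 0.22125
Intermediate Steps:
J = -36852 (J = 166*(-222) = -36852)
s(Q, W) = -29 + W
v = -101935 (v = -194362 + 92427 = -101935)
(J + s(-7*28, 8))/(v - 64722) = (-36852 + (-29 + 8))/(-101935 - 64722) = (-36852 - 21)/(-166657) = -36873*(-1/166657) = 36873/166657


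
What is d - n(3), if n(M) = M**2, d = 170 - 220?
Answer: -59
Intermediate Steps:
d = -50
d - n(3) = -50 - 1*3**2 = -50 - 1*9 = -50 - 9 = -59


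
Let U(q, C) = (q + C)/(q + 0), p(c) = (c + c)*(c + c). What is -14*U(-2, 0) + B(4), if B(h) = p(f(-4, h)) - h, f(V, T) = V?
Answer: 46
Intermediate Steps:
p(c) = 4*c² (p(c) = (2*c)*(2*c) = 4*c²)
U(q, C) = (C + q)/q
B(h) = 64 - h (B(h) = 4*(-4)² - h = 4*16 - h = 64 - h)
-14*U(-2, 0) + B(4) = -14*(0 - 2)/(-2) + (64 - 1*4) = -(-7)*(-2) + (64 - 4) = -14*1 + 60 = -14 + 60 = 46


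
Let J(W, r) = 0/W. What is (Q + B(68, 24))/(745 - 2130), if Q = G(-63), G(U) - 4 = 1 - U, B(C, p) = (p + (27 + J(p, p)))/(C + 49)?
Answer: -2669/54015 ≈ -0.049412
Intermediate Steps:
J(W, r) = 0
B(C, p) = (27 + p)/(49 + C) (B(C, p) = (p + (27 + 0))/(C + 49) = (p + 27)/(49 + C) = (27 + p)/(49 + C))
G(U) = 5 - U (G(U) = 4 + (1 - U) = 5 - U)
Q = 68 (Q = 5 - 1*(-63) = 5 + 63 = 68)
(Q + B(68, 24))/(745 - 2130) = (68 + (27 + 24)/(49 + 68))/(745 - 2130) = (68 + 51/117)/(-1385) = (68 + (1/117)*51)*(-1/1385) = (68 + 17/39)*(-1/1385) = (2669/39)*(-1/1385) = -2669/54015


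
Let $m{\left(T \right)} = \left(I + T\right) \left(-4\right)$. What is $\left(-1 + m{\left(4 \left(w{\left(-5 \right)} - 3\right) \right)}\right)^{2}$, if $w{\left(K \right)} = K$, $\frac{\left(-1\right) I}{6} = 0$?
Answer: $16129$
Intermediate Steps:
$I = 0$ ($I = \left(-6\right) 0 = 0$)
$m{\left(T \right)} = - 4 T$ ($m{\left(T \right)} = \left(0 + T\right) \left(-4\right) = T \left(-4\right) = - 4 T$)
$\left(-1 + m{\left(4 \left(w{\left(-5 \right)} - 3\right) \right)}\right)^{2} = \left(-1 - 4 \cdot 4 \left(-5 - 3\right)\right)^{2} = \left(-1 - 4 \cdot 4 \left(-8\right)\right)^{2} = \left(-1 - -128\right)^{2} = \left(-1 + 128\right)^{2} = 127^{2} = 16129$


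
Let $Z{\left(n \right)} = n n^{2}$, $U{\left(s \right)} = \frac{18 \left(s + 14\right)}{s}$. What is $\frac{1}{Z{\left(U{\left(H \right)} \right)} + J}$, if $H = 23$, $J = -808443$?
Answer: $- \frac{12167}{9540917685} \approx -1.2752 \cdot 10^{-6}$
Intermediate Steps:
$U{\left(s \right)} = \frac{252 + 18 s}{s}$ ($U{\left(s \right)} = \frac{18 \left(14 + s\right)}{s} = \frac{252 + 18 s}{s}$)
$Z{\left(n \right)} = n^{3}$
$\frac{1}{Z{\left(U{\left(H \right)} \right)} + J} = \frac{1}{\left(18 + \frac{252}{23}\right)^{3} - 808443} = \frac{1}{\left(\frac{666}{23}\right)^{3} - 808443} = \frac{1}{\frac{295408296}{12167} - 808443} = \frac{1}{- \frac{9540917685}{12167}} = - \frac{12167}{9540917685}$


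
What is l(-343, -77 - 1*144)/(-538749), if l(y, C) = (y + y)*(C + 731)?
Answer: 116620/179583 ≈ 0.64939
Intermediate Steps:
l(y, C) = 2*y*(731 + C) (l(y, C) = (2*y)*(731 + C) = 2*y*(731 + C))
l(-343, -77 - 1*144)/(-538749) = (2*(-343)*(731 + (-77 - 1*144)))/(-538749) = (2*(-343)*(731 + (-77 - 144)))*(-1/538749) = (2*(-343)*(731 - 221))*(-1/538749) = (2*(-343)*510)*(-1/538749) = -349860*(-1/538749) = 116620/179583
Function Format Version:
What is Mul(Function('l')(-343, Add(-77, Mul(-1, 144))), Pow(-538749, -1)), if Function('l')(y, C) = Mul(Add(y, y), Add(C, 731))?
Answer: Rational(116620, 179583) ≈ 0.64939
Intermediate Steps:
Function('l')(y, C) = Mul(2, y, Add(731, C)) (Function('l')(y, C) = Mul(Mul(2, y), Add(731, C)) = Mul(2, y, Add(731, C)))
Mul(Function('l')(-343, Add(-77, Mul(-1, 144))), Pow(-538749, -1)) = Mul(Mul(2, -343, Add(731, Add(-77, Mul(-1, 144)))), Pow(-538749, -1)) = Mul(Mul(2, -343, Add(731, Add(-77, -144))), Rational(-1, 538749)) = Mul(Mul(2, -343, Add(731, -221)), Rational(-1, 538749)) = Mul(Mul(2, -343, 510), Rational(-1, 538749)) = Mul(-349860, Rational(-1, 538749)) = Rational(116620, 179583)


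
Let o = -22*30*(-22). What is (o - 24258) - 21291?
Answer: -31029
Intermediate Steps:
o = 14520 (o = -660*(-22) = 14520)
(o - 24258) - 21291 = (14520 - 24258) - 21291 = -9738 - 21291 = -31029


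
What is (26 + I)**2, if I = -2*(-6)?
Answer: 1444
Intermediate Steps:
I = 12
(26 + I)**2 = (26 + 12)**2 = 38**2 = 1444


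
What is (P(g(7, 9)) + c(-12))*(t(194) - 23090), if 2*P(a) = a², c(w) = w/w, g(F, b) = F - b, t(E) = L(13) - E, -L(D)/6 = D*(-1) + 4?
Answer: -69690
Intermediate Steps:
L(D) = -24 + 6*D (L(D) = -6*(D*(-1) + 4) = -6*(-D + 4) = -6*(4 - D) = -24 + 6*D)
t(E) = 54 - E (t(E) = (-24 + 6*13) - E = (-24 + 78) - E = 54 - E)
c(w) = 1
P(a) = a²/2
(P(g(7, 9)) + c(-12))*(t(194) - 23090) = ((7 - 1*9)²/2 + 1)*((54 - 1*194) - 23090) = ((7 - 9)²/2 + 1)*((54 - 194) - 23090) = ((½)*(-2)² + 1)*(-140 - 23090) = ((½)*4 + 1)*(-23230) = (2 + 1)*(-23230) = 3*(-23230) = -69690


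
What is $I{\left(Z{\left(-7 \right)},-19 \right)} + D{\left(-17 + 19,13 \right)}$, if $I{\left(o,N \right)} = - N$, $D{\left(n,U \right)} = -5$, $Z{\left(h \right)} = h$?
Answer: $14$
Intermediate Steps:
$I{\left(Z{\left(-7 \right)},-19 \right)} + D{\left(-17 + 19,13 \right)} = \left(-1\right) \left(-19\right) - 5 = 19 - 5 = 14$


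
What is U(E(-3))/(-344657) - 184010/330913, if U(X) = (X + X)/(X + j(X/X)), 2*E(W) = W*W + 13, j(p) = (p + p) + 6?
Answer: -1204993636916/2166978154979 ≈ -0.55607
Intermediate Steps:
j(p) = 6 + 2*p (j(p) = 2*p + 6 = 6 + 2*p)
E(W) = 13/2 + W²/2 (E(W) = (W*W + 13)/2 = (W² + 13)/2 = (13 + W²)/2 = 13/2 + W²/2)
U(X) = 2*X/(8 + X) (U(X) = (X + X)/(X + (6 + 2*(X/X))) = (2*X)/(X + (6 + 2*1)) = (2*X)/(X + (6 + 2)) = (2*X)/(X + 8) = (2*X)/(8 + X) = 2*X/(8 + X))
U(E(-3))/(-344657) - 184010/330913 = (2*(13/2 + (½)*(-3)²)/(8 + (13/2 + (½)*(-3)²)))/(-344657) - 184010/330913 = (2*(13/2 + (½)*9)/(8 + (13/2 + (½)*9)))*(-1/344657) - 184010*1/330913 = (2*(13/2 + 9/2)/(8 + (13/2 + 9/2)))*(-1/344657) - 184010/330913 = (2*11/(8 + 11))*(-1/344657) - 184010/330913 = (2*11/19)*(-1/344657) - 184010/330913 = (2*11*(1/19))*(-1/344657) - 184010/330913 = (22/19)*(-1/344657) - 184010/330913 = -22/6548483 - 184010/330913 = -1204993636916/2166978154979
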